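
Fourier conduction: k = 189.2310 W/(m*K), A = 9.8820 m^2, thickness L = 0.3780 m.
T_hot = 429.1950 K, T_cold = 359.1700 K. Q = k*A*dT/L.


dT = 70.0250 K
Q = 189.2310 * 9.8820 * 70.0250 / 0.3780 = 346416.4060 W

346416.4060 W


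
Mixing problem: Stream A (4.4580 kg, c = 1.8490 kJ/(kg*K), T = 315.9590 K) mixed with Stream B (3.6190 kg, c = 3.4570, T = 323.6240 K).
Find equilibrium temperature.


num = 6653.2221
den = 20.7537
Tf = 320.5797 K

320.5797 K


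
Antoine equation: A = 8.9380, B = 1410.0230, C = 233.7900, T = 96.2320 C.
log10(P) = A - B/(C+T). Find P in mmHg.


C+T = 330.0220
B/(C+T) = 4.2725
log10(P) = 8.9380 - 4.2725 = 4.6655
P = 10^4.6655 = 46290.0729 mmHg

46290.0729 mmHg


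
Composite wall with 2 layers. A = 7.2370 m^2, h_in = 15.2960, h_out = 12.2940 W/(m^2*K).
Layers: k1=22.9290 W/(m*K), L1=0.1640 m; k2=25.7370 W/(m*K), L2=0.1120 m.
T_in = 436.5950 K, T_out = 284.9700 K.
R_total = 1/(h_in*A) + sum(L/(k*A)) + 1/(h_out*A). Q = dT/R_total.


R_conv_in = 1/(15.2960*7.2370) = 0.0090
R_1 = 0.1640/(22.9290*7.2370) = 0.0010
R_2 = 0.1120/(25.7370*7.2370) = 0.0006
R_conv_out = 1/(12.2940*7.2370) = 0.0112
R_total = 0.0219 K/W
Q = 151.6250 / 0.0219 = 6935.2876 W

R_total = 0.0219 K/W, Q = 6935.2876 W


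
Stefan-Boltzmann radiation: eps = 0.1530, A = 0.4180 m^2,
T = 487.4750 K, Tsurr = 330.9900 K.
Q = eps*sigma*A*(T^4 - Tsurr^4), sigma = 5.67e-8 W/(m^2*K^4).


T^4 = 5.6469e+10
Tsurr^4 = 1.2002e+10
Q = 0.1530 * 5.67e-8 * 0.4180 * 4.4467e+10 = 161.2450 W

161.2450 W


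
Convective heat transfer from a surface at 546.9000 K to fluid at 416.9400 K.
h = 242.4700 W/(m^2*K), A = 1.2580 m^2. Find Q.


dT = 129.9600 K
Q = 242.4700 * 1.2580 * 129.9600 = 39641.3427 W

39641.3427 W


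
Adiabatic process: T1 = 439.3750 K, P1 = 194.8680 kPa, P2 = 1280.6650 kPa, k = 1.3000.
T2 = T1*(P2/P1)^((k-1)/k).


(k-1)/k = 0.2308
(P2/P1)^exp = 1.5442
T2 = 439.3750 * 1.5442 = 678.4755 K

678.4755 K


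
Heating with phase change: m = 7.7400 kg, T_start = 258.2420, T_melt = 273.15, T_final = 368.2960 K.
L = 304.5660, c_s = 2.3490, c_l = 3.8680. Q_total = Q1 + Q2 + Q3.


Q1 (sensible, solid) = 7.7400 * 2.3490 * 14.9080 = 271.0462 kJ
Q2 (latent) = 7.7400 * 304.5660 = 2357.3408 kJ
Q3 (sensible, liquid) = 7.7400 * 3.8680 * 95.1460 = 2848.5114 kJ
Q_total = 5476.8985 kJ

5476.8985 kJ


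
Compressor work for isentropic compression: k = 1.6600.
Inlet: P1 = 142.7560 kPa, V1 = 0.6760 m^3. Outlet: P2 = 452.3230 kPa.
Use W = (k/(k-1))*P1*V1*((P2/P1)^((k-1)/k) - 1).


(k-1)/k = 0.3976
(P2/P1)^exp = 1.5817
W = 2.5152 * 142.7560 * 0.6760 * (1.5817 - 1) = 141.1996 kJ

141.1996 kJ


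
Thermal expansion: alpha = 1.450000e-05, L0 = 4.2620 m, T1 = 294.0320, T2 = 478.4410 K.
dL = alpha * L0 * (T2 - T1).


dT = 184.4090 K
dL = 1.450000e-05 * 4.2620 * 184.4090 = 0.011396 m
L_final = 4.273396 m

dL = 0.011396 m


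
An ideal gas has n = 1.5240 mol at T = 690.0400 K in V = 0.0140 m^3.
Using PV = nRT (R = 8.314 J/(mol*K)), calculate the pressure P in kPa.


P = nRT/V = 1.5240 * 8.314 * 690.0400 / 0.0140
= 8743.1767 / 0.0140 = 624512.6187 Pa = 624.5126 kPa

624.5126 kPa


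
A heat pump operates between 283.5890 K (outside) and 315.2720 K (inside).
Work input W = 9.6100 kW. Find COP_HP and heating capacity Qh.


COP = 315.2720 / 31.6830 = 9.9508
Qh = 9.9508 * 9.6100 = 95.6274 kW

COP = 9.9508, Qh = 95.6274 kW


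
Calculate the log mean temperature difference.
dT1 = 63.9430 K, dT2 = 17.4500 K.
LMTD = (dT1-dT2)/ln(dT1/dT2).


dT1/dT2 = 3.6644
ln(dT1/dT2) = 1.2987
LMTD = 46.4930 / 1.2987 = 35.8010 K

35.8010 K


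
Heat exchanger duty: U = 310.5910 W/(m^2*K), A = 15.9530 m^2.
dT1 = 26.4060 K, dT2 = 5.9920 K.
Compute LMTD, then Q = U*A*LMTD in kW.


LMTD = 13.7638 K
Q = 310.5910 * 15.9530 * 13.7638 = 68197.6765 W = 68.1977 kW

68.1977 kW


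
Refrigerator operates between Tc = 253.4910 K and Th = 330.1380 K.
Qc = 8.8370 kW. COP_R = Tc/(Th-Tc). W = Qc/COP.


COP = 253.4910 / 76.6470 = 3.3073
W = 8.8370 / 3.3073 = 2.6720 kW

COP = 3.3073, W = 2.6720 kW


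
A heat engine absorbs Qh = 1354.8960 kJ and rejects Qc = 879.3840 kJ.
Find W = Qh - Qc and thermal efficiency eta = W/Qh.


W = 1354.8960 - 879.3840 = 475.5120 kJ
eta = 475.5120 / 1354.8960 = 0.3510 = 35.0958%

W = 475.5120 kJ, eta = 35.0958%


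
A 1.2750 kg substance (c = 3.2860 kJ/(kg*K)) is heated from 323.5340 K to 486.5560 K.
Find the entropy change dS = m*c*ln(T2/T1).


T2/T1 = 1.5039
ln(T2/T1) = 0.4080
dS = 1.2750 * 3.2860 * 0.4080 = 1.7096 kJ/K

1.7096 kJ/K


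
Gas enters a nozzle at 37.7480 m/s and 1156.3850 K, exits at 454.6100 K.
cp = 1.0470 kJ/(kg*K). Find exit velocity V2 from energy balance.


dT = 701.7750 K
2*cp*1000*dT = 1469516.8500
V1^2 = 1424.9115
V2 = sqrt(1470941.7615) = 1212.8239 m/s

1212.8239 m/s


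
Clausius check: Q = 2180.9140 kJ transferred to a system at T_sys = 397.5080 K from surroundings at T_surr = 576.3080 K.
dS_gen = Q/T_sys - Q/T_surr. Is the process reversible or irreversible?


dS_sys = 2180.9140/397.5080 = 5.4865 kJ/K
dS_surr = -2180.9140/576.3080 = -3.7843 kJ/K
dS_gen = 5.4865 - 3.7843 = 1.7022 kJ/K (irreversible)

dS_gen = 1.7022 kJ/K, irreversible


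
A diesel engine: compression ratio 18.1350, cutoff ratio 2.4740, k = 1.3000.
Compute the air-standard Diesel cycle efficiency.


r^(k-1) = 2.3854
rc^k = 3.2465
eta = 0.5085 = 50.8508%

50.8508%


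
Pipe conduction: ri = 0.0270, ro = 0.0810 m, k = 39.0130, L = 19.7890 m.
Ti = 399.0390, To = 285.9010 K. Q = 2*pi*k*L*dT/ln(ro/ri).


dT = 113.1380 K
ln(ro/ri) = 1.0986
Q = 2*pi*39.0130*19.7890*113.1380 / 1.0986 = 499547.8674 W

499547.8674 W


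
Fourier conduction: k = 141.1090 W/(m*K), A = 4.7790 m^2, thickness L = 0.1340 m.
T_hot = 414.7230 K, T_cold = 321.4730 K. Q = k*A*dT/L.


dT = 93.2500 K
Q = 141.1090 * 4.7790 * 93.2500 / 0.1340 = 469284.0425 W

469284.0425 W


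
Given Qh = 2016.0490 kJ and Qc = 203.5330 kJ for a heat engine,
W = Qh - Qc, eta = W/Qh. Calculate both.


W = 2016.0490 - 203.5330 = 1812.5160 kJ
eta = 1812.5160 / 2016.0490 = 0.8990 = 89.9044%

W = 1812.5160 kJ, eta = 89.9044%


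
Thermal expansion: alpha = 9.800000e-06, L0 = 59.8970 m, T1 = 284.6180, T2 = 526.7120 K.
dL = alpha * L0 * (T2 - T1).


dT = 242.0940 K
dL = 9.800000e-06 * 59.8970 * 242.0940 = 0.142107 m
L_final = 60.039107 m

dL = 0.142107 m


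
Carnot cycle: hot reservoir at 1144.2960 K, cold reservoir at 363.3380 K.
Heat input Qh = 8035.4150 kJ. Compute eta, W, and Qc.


eta = 1 - 363.3380/1144.2960 = 0.6825
W = 0.6825 * 8035.4150 = 5484.0021 kJ
Qc = 8035.4150 - 5484.0021 = 2551.4129 kJ

eta = 68.2479%, W = 5484.0021 kJ, Qc = 2551.4129 kJ


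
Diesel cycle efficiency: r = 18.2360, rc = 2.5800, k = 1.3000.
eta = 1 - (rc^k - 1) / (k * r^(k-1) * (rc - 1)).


r^(k-1) = 2.3893
rc^k = 3.4285
eta = 0.5052 = 50.5164%

50.5164%


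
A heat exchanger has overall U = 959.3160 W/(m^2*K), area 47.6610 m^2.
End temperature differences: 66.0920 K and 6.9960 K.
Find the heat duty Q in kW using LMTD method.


LMTD = 26.3151 K
Q = 959.3160 * 47.6610 * 26.3151 = 1203176.7054 W = 1203.1767 kW

1203.1767 kW


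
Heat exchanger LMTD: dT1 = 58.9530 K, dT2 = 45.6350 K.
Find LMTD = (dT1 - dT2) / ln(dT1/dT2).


dT1/dT2 = 1.2918
ln(dT1/dT2) = 0.2561
LMTD = 13.3180 / 0.2561 = 52.0101 K

52.0101 K


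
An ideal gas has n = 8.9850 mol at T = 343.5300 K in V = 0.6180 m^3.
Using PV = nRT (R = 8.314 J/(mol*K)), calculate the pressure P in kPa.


P = nRT/V = 8.9850 * 8.314 * 343.5300 / 0.6180
= 25662.1342 / 0.6180 = 41524.4889 Pa = 41.5245 kPa

41.5245 kPa


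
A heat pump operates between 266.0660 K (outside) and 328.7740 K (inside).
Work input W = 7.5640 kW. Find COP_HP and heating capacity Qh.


COP = 328.7740 / 62.7080 = 5.2429
Qh = 5.2429 * 7.5640 = 39.6576 kW

COP = 5.2429, Qh = 39.6576 kW


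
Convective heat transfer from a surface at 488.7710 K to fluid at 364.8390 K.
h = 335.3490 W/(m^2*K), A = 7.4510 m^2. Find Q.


dT = 123.9320 K
Q = 335.3490 * 7.4510 * 123.9320 = 309667.0789 W

309667.0789 W


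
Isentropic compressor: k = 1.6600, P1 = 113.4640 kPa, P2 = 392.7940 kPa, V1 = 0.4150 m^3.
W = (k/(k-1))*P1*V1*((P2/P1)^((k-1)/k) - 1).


(k-1)/k = 0.3976
(P2/P1)^exp = 1.6384
W = 2.5152 * 113.4640 * 0.4150 * (1.6384 - 1) = 75.6087 kJ

75.6087 kJ


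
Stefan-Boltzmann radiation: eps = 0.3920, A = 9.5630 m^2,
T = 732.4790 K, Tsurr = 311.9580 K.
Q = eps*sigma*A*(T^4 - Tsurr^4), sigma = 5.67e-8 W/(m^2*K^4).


T^4 = 2.8786e+11
Tsurr^4 = 9.4708e+09
Q = 0.3920 * 5.67e-8 * 9.5630 * 2.7839e+11 = 59171.8447 W

59171.8447 W


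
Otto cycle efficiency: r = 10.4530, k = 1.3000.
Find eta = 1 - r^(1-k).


r^(k-1) = 2.0220
eta = 1 - 1/2.0220 = 0.5054 = 50.5430%

50.5430%


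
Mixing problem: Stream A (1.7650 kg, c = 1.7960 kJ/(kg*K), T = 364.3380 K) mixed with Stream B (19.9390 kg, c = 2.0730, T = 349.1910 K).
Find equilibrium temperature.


num = 15588.2322
den = 44.5035
Tf = 350.2699 K

350.2699 K


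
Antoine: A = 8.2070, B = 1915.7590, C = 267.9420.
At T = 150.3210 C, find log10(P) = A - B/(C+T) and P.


C+T = 418.2630
B/(C+T) = 4.5803
log10(P) = 8.2070 - 4.5803 = 3.6267
P = 10^3.6267 = 4233.7611 mmHg

4233.7611 mmHg


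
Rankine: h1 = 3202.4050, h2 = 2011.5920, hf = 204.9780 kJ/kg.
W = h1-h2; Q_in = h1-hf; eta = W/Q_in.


W = 1190.8130 kJ/kg
Q_in = 2997.4270 kJ/kg
eta = 0.3973 = 39.7278%

eta = 39.7278%


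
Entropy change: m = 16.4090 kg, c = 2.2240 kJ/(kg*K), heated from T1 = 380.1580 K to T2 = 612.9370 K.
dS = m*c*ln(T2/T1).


T2/T1 = 1.6123
ln(T2/T1) = 0.4777
dS = 16.4090 * 2.2240 * 0.4777 = 17.4321 kJ/K

17.4321 kJ/K


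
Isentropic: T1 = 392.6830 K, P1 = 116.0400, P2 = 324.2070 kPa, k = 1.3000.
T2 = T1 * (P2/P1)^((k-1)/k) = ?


(k-1)/k = 0.2308
(P2/P1)^exp = 1.2676
T2 = 392.6830 * 1.2676 = 497.7540 K

497.7540 K


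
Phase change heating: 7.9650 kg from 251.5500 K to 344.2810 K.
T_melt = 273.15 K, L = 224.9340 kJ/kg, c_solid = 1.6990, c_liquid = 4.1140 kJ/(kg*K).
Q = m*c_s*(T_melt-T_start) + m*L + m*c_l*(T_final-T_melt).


Q1 (sensible, solid) = 7.9650 * 1.6990 * 21.6000 = 292.3028 kJ
Q2 (latent) = 7.9650 * 224.9340 = 1791.5993 kJ
Q3 (sensible, liquid) = 7.9650 * 4.1140 * 71.1310 = 2330.8213 kJ
Q_total = 4414.7234 kJ

4414.7234 kJ


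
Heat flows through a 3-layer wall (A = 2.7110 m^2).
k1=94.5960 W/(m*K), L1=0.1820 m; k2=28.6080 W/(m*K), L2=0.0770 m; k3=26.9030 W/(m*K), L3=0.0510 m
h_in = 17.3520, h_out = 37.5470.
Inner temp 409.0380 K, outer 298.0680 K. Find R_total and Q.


R_conv_in = 1/(17.3520*2.7110) = 0.0213
R_1 = 0.1820/(94.5960*2.7110) = 0.0007
R_2 = 0.0770/(28.6080*2.7110) = 0.0010
R_3 = 0.0510/(26.9030*2.7110) = 0.0007
R_conv_out = 1/(37.5470*2.7110) = 0.0098
R_total = 0.0335 K/W
Q = 110.9700 / 0.0335 = 3314.1336 W

R_total = 0.0335 K/W, Q = 3314.1336 W


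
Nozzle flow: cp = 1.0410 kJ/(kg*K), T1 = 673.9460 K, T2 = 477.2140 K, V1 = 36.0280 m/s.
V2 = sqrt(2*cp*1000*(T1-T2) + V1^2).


dT = 196.7320 K
2*cp*1000*dT = 409596.0240
V1^2 = 1298.0168
V2 = sqrt(410894.0408) = 641.0102 m/s

641.0102 m/s


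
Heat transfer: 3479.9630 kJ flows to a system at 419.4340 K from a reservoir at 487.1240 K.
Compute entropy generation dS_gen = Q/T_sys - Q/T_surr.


dS_sys = 3479.9630/419.4340 = 8.2968 kJ/K
dS_surr = -3479.9630/487.1240 = -7.1439 kJ/K
dS_gen = 8.2968 - 7.1439 = 1.1529 kJ/K (irreversible)

dS_gen = 1.1529 kJ/K, irreversible


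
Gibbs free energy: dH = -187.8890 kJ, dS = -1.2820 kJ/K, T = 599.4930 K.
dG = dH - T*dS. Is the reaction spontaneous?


T*dS = 599.4930 * -1.2820 = -768.5500 kJ
dG = -187.8890 + 768.5500 = 580.6610 kJ (non-spontaneous)

dG = 580.6610 kJ, non-spontaneous


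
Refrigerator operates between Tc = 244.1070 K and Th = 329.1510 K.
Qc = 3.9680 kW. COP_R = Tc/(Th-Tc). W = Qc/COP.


COP = 244.1070 / 85.0440 = 2.8704
W = 3.9680 / 2.8704 = 1.3824 kW

COP = 2.8704, W = 1.3824 kW


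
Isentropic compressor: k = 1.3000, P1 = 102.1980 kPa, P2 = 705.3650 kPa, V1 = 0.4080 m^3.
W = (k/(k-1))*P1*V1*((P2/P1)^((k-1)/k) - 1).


(k-1)/k = 0.2308
(P2/P1)^exp = 1.5617
W = 4.3333 * 102.1980 * 0.4080 * (1.5617 - 1) = 101.4986 kJ

101.4986 kJ


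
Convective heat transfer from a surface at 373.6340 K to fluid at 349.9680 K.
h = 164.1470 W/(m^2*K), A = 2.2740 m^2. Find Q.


dT = 23.6660 K
Q = 164.1470 * 2.2740 * 23.6660 = 8833.8144 W

8833.8144 W


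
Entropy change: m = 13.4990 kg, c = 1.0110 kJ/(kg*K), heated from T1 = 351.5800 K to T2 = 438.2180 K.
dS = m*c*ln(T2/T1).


T2/T1 = 1.2464
ln(T2/T1) = 0.2203
dS = 13.4990 * 1.0110 * 0.2203 = 3.0063 kJ/K

3.0063 kJ/K


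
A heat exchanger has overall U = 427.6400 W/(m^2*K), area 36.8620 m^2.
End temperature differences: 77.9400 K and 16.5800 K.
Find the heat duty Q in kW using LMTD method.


LMTD = 39.6448 K
Q = 427.6400 * 36.8620 * 39.6448 = 624948.1065 W = 624.9481 kW

624.9481 kW


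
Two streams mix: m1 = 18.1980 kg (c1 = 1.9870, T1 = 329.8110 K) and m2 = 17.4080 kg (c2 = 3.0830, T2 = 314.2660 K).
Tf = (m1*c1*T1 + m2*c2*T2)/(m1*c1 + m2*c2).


num = 28792.0757
den = 89.8283
Tf = 320.5235 K

320.5235 K


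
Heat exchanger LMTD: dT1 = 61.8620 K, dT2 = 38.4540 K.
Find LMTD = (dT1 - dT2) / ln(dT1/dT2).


dT1/dT2 = 1.6087
ln(dT1/dT2) = 0.4754
LMTD = 23.4080 / 0.4754 = 49.2340 K

49.2340 K


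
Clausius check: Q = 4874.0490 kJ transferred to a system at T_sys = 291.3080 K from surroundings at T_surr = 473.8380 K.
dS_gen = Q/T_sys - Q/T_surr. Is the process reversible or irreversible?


dS_sys = 4874.0490/291.3080 = 16.7316 kJ/K
dS_surr = -4874.0490/473.8380 = -10.2863 kJ/K
dS_gen = 16.7316 - 10.2863 = 6.4453 kJ/K (irreversible)

dS_gen = 6.4453 kJ/K, irreversible


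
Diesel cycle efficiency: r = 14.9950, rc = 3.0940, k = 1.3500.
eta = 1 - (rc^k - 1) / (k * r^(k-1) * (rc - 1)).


r^(k-1) = 2.5798
rc^k = 4.5941
eta = 0.5072 = 50.7166%

50.7166%


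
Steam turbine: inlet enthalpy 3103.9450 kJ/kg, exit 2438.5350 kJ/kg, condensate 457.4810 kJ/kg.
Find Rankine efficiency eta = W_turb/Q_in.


W = 665.4100 kJ/kg
Q_in = 2646.4640 kJ/kg
eta = 0.2514 = 25.1434%

eta = 25.1434%


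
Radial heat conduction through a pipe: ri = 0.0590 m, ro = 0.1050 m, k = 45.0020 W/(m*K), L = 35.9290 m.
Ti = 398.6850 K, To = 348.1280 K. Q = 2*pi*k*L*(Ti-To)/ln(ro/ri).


dT = 50.5570 K
ln(ro/ri) = 0.5764
Q = 2*pi*45.0020*35.9290*50.5570 / 0.5764 = 891039.3386 W

891039.3386 W


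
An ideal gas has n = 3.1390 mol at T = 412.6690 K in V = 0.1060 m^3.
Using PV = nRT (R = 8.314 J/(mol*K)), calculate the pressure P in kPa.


P = nRT/V = 3.1390 * 8.314 * 412.6690 / 0.1060
= 10769.6895 / 0.1060 = 101600.8441 Pa = 101.6008 kPa

101.6008 kPa


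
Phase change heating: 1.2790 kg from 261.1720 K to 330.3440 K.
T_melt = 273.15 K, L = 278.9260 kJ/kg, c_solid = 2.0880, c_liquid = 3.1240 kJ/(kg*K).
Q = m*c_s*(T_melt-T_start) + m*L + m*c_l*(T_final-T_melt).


Q1 (sensible, solid) = 1.2790 * 2.0880 * 11.9780 = 31.9879 kJ
Q2 (latent) = 1.2790 * 278.9260 = 356.7464 kJ
Q3 (sensible, liquid) = 1.2790 * 3.1240 * 57.1940 = 228.5241 kJ
Q_total = 617.2583 kJ

617.2583 kJ


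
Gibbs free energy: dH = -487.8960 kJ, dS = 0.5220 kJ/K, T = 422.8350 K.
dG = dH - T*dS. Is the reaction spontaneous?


T*dS = 422.8350 * 0.5220 = 220.7199 kJ
dG = -487.8960 - 220.7199 = -708.6159 kJ (spontaneous)

dG = -708.6159 kJ, spontaneous


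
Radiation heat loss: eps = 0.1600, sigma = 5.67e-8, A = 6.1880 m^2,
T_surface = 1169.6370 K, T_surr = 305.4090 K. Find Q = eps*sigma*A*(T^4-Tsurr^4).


T^4 = 1.8716e+12
Tsurr^4 = 8.7002e+09
Q = 0.1600 * 5.67e-8 * 6.1880 * 1.8629e+12 = 104576.5156 W

104576.5156 W


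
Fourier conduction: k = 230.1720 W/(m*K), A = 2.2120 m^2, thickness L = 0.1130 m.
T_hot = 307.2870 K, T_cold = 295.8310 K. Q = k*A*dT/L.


dT = 11.4560 K
Q = 230.1720 * 2.2120 * 11.4560 / 0.1130 = 51616.9306 W

51616.9306 W


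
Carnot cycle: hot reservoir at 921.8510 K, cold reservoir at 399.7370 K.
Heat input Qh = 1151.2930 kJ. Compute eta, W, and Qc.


eta = 1 - 399.7370/921.8510 = 0.5664
W = 0.5664 * 1151.2930 = 652.0644 kJ
Qc = 1151.2930 - 652.0644 = 499.2286 kJ

eta = 56.6376%, W = 652.0644 kJ, Qc = 499.2286 kJ


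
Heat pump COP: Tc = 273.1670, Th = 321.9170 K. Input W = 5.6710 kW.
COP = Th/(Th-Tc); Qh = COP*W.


COP = 321.9170 / 48.7500 = 6.6034
Qh = 6.6034 * 5.6710 = 37.4480 kW

COP = 6.6034, Qh = 37.4480 kW


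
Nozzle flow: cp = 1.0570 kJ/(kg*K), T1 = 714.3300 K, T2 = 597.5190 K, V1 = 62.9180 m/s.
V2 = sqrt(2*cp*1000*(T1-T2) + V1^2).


dT = 116.8110 K
2*cp*1000*dT = 246938.4540
V1^2 = 3958.6747
V2 = sqrt(250897.1287) = 500.8963 m/s

500.8963 m/s


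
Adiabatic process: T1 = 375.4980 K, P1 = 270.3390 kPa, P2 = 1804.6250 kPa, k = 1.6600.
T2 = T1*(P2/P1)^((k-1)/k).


(k-1)/k = 0.3976
(P2/P1)^exp = 2.1272
T2 = 375.4980 * 2.1272 = 798.7525 K

798.7525 K


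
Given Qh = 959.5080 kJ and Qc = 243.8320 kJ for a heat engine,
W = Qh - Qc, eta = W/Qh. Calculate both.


W = 959.5080 - 243.8320 = 715.6760 kJ
eta = 715.6760 / 959.5080 = 0.7459 = 74.5878%

W = 715.6760 kJ, eta = 74.5878%


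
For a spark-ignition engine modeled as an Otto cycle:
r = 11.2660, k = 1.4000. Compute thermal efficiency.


r^(k-1) = 2.6346
eta = 1 - 1/2.6346 = 0.6204 = 62.0430%

62.0430%


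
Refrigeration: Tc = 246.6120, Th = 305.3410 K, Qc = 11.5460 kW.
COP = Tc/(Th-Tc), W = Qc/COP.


COP = 246.6120 / 58.7290 = 4.1992
W = 11.5460 / 4.1992 = 2.7496 kW

COP = 4.1992, W = 2.7496 kW


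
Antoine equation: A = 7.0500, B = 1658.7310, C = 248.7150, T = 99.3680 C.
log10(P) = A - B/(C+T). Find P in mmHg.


C+T = 348.0830
B/(C+T) = 4.7653
log10(P) = 7.0500 - 4.7653 = 2.2847
P = 10^2.2847 = 192.6053 mmHg

192.6053 mmHg


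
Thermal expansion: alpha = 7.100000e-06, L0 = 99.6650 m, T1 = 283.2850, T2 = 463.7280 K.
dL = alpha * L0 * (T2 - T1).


dT = 180.4430 K
dL = 7.100000e-06 * 99.6650 * 180.4430 = 0.127685 m
L_final = 99.792685 m

dL = 0.127685 m


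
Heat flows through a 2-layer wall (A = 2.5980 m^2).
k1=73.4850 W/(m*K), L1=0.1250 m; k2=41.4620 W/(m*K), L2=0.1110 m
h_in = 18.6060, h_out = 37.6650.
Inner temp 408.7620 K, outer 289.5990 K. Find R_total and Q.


R_conv_in = 1/(18.6060*2.5980) = 0.0207
R_1 = 0.1250/(73.4850*2.5980) = 0.0007
R_2 = 0.1110/(41.4620*2.5980) = 0.0010
R_conv_out = 1/(37.6650*2.5980) = 0.0102
R_total = 0.0326 K/W
Q = 119.1630 / 0.0326 = 3656.1991 W

R_total = 0.0326 K/W, Q = 3656.1991 W


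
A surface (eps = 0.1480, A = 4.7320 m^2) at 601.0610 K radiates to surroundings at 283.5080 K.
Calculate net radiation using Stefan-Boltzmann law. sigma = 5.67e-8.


T^4 = 1.3052e+11
Tsurr^4 = 6.4604e+09
Q = 0.1480 * 5.67e-8 * 4.7320 * 1.2406e+11 = 4926.2537 W

4926.2537 W


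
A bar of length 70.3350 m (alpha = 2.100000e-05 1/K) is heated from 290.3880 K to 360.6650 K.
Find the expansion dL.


dT = 70.2770 K
dL = 2.100000e-05 * 70.3350 * 70.2770 = 0.103802 m
L_final = 70.438802 m

dL = 0.103802 m


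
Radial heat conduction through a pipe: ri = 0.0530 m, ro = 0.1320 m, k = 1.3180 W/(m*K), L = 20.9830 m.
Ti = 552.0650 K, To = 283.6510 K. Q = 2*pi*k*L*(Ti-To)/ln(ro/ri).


dT = 268.4140 K
ln(ro/ri) = 0.9125
Q = 2*pi*1.3180*20.9830*268.4140 / 0.9125 = 51112.8840 W

51112.8840 W


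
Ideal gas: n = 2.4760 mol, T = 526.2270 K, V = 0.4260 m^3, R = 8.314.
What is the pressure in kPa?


P = nRT/V = 2.4760 * 8.314 * 526.2270 / 0.4260
= 10832.6270 / 0.4260 = 25428.7018 Pa = 25.4287 kPa

25.4287 kPa


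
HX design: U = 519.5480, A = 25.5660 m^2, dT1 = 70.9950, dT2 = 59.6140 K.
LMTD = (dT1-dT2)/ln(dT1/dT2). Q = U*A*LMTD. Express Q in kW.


LMTD = 65.1389 K
Q = 519.5480 * 25.5660 * 65.1389 = 865224.3524 W = 865.2244 kW

865.2244 kW


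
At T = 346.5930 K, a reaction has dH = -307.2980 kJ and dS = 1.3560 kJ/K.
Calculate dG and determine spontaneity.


T*dS = 346.5930 * 1.3560 = 469.9801 kJ
dG = -307.2980 - 469.9801 = -777.2781 kJ (spontaneous)

dG = -777.2781 kJ, spontaneous


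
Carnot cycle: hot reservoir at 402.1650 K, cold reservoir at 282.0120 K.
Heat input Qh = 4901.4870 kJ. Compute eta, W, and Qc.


eta = 1 - 282.0120/402.1650 = 0.2988
W = 0.2988 * 4901.4870 = 1464.3949 kJ
Qc = 4901.4870 - 1464.3949 = 3437.0921 kJ

eta = 29.8765%, W = 1464.3949 kJ, Qc = 3437.0921 kJ


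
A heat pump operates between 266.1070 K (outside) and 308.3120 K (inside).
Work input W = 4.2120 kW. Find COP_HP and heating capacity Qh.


COP = 308.3120 / 42.2050 = 7.3051
Qh = 7.3051 * 4.2120 = 30.7691 kW

COP = 7.3051, Qh = 30.7691 kW


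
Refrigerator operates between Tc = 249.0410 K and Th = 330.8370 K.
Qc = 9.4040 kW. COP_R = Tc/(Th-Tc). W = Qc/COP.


COP = 249.0410 / 81.7960 = 3.0447
W = 9.4040 / 3.0447 = 3.0887 kW

COP = 3.0447, W = 3.0887 kW


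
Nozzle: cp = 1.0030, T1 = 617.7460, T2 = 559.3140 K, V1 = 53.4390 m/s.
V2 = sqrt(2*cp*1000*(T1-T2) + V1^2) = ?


dT = 58.4320 K
2*cp*1000*dT = 117214.5920
V1^2 = 2855.7267
V2 = sqrt(120070.3187) = 346.5116 m/s

346.5116 m/s


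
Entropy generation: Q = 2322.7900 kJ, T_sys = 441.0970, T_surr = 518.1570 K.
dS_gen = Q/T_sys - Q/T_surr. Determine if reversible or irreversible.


dS_sys = 2322.7900/441.0970 = 5.2659 kJ/K
dS_surr = -2322.7900/518.1570 = -4.4828 kJ/K
dS_gen = 5.2659 - 4.4828 = 0.7831 kJ/K (irreversible)

dS_gen = 0.7831 kJ/K, irreversible


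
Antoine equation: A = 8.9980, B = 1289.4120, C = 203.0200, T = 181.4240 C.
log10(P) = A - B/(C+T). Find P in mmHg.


C+T = 384.4440
B/(C+T) = 3.3540
log10(P) = 8.9980 - 3.3540 = 5.6440
P = 10^5.6440 = 440589.6318 mmHg

440589.6318 mmHg


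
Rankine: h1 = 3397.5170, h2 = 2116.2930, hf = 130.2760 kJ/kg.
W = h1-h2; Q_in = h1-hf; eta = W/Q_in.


W = 1281.2240 kJ/kg
Q_in = 3267.2410 kJ/kg
eta = 0.3921 = 39.2142%

eta = 39.2142%


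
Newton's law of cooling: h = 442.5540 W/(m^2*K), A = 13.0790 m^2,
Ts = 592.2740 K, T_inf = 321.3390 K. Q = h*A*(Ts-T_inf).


dT = 270.9350 K
Q = 442.5540 * 13.0790 * 270.9350 = 1568216.1499 W

1568216.1499 W


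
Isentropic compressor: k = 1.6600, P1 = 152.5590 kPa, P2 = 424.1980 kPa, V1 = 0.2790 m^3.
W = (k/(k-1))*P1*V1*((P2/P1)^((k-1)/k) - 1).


(k-1)/k = 0.3976
(P2/P1)^exp = 1.5017
W = 2.5152 * 152.5590 * 0.2790 * (1.5017 - 1) = 53.7090 kJ

53.7090 kJ


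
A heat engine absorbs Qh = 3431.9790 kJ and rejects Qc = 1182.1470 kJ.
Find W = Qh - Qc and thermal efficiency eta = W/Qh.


W = 3431.9790 - 1182.1470 = 2249.8320 kJ
eta = 2249.8320 / 3431.9790 = 0.6555 = 65.5549%

W = 2249.8320 kJ, eta = 65.5549%


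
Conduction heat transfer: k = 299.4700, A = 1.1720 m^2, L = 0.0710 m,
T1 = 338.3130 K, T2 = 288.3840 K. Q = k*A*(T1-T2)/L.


dT = 49.9290 K
Q = 299.4700 * 1.1720 * 49.9290 / 0.0710 = 246817.2183 W

246817.2183 W


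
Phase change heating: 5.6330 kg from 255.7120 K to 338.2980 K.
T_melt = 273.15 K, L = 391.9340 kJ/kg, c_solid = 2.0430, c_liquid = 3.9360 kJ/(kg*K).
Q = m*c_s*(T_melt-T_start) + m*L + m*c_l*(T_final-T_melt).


Q1 (sensible, solid) = 5.6330 * 2.0430 * 17.4380 = 200.6803 kJ
Q2 (latent) = 5.6330 * 391.9340 = 2207.7642 kJ
Q3 (sensible, liquid) = 5.6330 * 3.9360 * 65.1480 = 1444.4281 kJ
Q_total = 3852.8726 kJ

3852.8726 kJ


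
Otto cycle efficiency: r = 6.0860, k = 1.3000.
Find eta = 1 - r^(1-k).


r^(k-1) = 1.7191
eta = 1 - 1/1.7191 = 0.4183 = 41.8298%

41.8298%


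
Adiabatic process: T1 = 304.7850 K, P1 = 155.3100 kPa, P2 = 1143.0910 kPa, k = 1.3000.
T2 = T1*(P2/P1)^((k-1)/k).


(k-1)/k = 0.2308
(P2/P1)^exp = 1.5851
T2 = 304.7850 * 1.5851 = 483.1068 K

483.1068 K


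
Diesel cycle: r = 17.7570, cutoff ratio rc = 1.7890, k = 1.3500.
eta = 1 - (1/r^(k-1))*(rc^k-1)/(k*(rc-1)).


r^(k-1) = 2.7370
rc^k = 2.1929
eta = 0.5908 = 59.0812%

59.0812%


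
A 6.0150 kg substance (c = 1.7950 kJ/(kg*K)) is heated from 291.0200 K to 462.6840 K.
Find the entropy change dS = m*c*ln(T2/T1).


T2/T1 = 1.5899
ln(T2/T1) = 0.4637
dS = 6.0150 * 1.7950 * 0.4637 = 5.0060 kJ/K

5.0060 kJ/K


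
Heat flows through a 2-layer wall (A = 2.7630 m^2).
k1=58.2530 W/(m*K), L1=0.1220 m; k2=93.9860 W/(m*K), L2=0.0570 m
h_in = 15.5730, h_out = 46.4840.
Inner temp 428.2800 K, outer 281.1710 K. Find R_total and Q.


R_conv_in = 1/(15.5730*2.7630) = 0.0232
R_1 = 0.1220/(58.2530*2.7630) = 0.0008
R_2 = 0.0570/(93.9860*2.7630) = 0.0002
R_conv_out = 1/(46.4840*2.7630) = 0.0078
R_total = 0.0320 K/W
Q = 147.1090 / 0.0320 = 4596.5705 W

R_total = 0.0320 K/W, Q = 4596.5705 W


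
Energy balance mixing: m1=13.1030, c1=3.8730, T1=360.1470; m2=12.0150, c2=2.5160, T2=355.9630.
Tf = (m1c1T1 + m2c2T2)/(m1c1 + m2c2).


num = 29037.3797
den = 80.9777
Tf = 358.5851 K

358.5851 K


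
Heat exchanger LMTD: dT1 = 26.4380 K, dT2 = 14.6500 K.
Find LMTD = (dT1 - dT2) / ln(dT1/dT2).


dT1/dT2 = 1.8046
ln(dT1/dT2) = 0.5904
LMTD = 11.7880 / 0.5904 = 19.9674 K

19.9674 K


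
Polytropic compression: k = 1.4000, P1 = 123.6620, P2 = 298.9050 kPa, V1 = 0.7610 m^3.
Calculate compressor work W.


(k-1)/k = 0.2857
(P2/P1)^exp = 1.2868
W = 3.5000 * 123.6620 * 0.7610 * (1.2868 - 1) = 94.4667 kJ

94.4667 kJ


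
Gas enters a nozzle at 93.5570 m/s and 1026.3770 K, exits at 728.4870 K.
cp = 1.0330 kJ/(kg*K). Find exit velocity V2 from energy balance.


dT = 297.8900 K
2*cp*1000*dT = 615440.7400
V1^2 = 8752.9122
V2 = sqrt(624193.6522) = 790.0593 m/s

790.0593 m/s


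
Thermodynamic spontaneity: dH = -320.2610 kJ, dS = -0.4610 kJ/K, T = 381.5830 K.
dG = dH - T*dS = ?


T*dS = 381.5830 * -0.4610 = -175.9098 kJ
dG = -320.2610 + 175.9098 = -144.3512 kJ (spontaneous)

dG = -144.3512 kJ, spontaneous


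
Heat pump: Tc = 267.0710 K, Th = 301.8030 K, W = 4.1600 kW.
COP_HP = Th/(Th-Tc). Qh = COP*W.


COP = 301.8030 / 34.7320 = 8.6895
Qh = 8.6895 * 4.1600 = 36.1482 kW

COP = 8.6895, Qh = 36.1482 kW


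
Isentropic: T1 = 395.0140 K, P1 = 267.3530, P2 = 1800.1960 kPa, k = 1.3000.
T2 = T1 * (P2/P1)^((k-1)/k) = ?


(k-1)/k = 0.2308
(P2/P1)^exp = 1.5529
T2 = 395.0140 * 1.5529 = 613.3997 K

613.3997 K


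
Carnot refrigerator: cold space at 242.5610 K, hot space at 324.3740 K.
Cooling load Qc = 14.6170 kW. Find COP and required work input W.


COP = 242.5610 / 81.8130 = 2.9648
W = 14.6170 / 2.9648 = 4.9301 kW

COP = 2.9648, W = 4.9301 kW


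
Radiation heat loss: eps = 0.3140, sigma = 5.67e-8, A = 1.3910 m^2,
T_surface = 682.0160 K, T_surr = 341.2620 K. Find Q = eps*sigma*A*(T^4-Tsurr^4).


T^4 = 2.1636e+11
Tsurr^4 = 1.3563e+10
Q = 0.3140 * 5.67e-8 * 1.3910 * 2.0280e+11 = 5022.3040 W

5022.3040 W


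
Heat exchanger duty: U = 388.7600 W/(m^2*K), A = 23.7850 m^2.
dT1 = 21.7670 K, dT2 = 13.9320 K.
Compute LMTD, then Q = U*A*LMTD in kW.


LMTD = 17.5591 K
Q = 388.7600 * 23.7850 * 17.5591 = 162363.2120 W = 162.3632 kW

162.3632 kW


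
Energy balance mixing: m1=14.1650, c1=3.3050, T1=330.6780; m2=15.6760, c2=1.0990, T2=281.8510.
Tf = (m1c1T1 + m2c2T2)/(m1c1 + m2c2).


num = 20336.5056
den = 64.0432
Tf = 317.5433 K

317.5433 K


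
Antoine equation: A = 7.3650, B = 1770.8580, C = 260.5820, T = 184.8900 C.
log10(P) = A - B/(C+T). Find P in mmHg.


C+T = 445.4720
B/(C+T) = 3.9752
log10(P) = 7.3650 - 3.9752 = 3.3898
P = 10^3.3898 = 2453.3542 mmHg

2453.3542 mmHg


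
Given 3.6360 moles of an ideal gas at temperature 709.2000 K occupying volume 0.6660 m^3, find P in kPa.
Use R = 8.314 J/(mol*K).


P = nRT/V = 3.6360 * 8.314 * 709.2000 / 0.6660
= 21438.9061 / 0.6660 = 32190.5497 Pa = 32.1905 kPa

32.1905 kPa


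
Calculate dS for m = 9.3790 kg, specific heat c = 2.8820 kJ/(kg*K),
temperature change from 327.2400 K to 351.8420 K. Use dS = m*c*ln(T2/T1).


T2/T1 = 1.0752
ln(T2/T1) = 0.0725
dS = 9.3790 * 2.8820 * 0.0725 = 1.9594 kJ/K

1.9594 kJ/K


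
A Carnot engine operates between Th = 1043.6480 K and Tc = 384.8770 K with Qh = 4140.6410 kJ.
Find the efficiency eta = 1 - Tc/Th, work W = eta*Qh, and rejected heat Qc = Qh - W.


eta = 1 - 384.8770/1043.6480 = 0.6312
W = 0.6312 * 4140.6410 = 2613.6535 kJ
Qc = 4140.6410 - 2613.6535 = 1526.9875 kJ

eta = 63.1220%, W = 2613.6535 kJ, Qc = 1526.9875 kJ


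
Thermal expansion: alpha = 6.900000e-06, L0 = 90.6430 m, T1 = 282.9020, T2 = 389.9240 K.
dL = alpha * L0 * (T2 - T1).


dT = 107.0220 K
dL = 6.900000e-06 * 90.6430 * 107.0220 = 0.066935 m
L_final = 90.709935 m

dL = 0.066935 m


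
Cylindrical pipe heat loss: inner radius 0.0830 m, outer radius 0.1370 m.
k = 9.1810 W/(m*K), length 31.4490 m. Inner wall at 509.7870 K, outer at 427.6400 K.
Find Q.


dT = 82.1470 K
ln(ro/ri) = 0.5011
Q = 2*pi*9.1810*31.4490*82.1470 / 0.5011 = 297378.1530 W

297378.1530 W


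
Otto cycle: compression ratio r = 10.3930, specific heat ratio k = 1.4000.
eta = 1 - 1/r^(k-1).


r^(k-1) = 2.5509
eta = 1 - 1/2.5509 = 0.6080 = 60.7984%

60.7984%


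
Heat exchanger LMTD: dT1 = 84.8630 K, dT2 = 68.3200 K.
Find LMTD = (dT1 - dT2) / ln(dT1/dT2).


dT1/dT2 = 1.2421
ln(dT1/dT2) = 0.2168
LMTD = 16.5430 / 0.2168 = 76.2928 K

76.2928 K


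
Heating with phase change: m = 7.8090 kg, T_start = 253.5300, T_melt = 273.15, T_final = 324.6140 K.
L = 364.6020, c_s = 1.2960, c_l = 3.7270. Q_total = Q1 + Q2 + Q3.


Q1 (sensible, solid) = 7.8090 * 1.2960 * 19.6200 = 198.5635 kJ
Q2 (latent) = 7.8090 * 364.6020 = 2847.1770 kJ
Q3 (sensible, liquid) = 7.8090 * 3.7270 * 51.4640 = 1497.8156 kJ
Q_total = 4543.5561 kJ

4543.5561 kJ


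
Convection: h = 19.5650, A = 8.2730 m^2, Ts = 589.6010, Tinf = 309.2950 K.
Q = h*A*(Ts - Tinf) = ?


dT = 280.3060 K
Q = 19.5650 * 8.2730 * 280.3060 = 45370.6781 W

45370.6781 W


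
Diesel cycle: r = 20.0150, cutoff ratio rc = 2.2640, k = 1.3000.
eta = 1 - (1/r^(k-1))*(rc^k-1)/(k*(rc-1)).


r^(k-1) = 2.4570
rc^k = 2.8929
eta = 0.5311 = 53.1144%

53.1144%


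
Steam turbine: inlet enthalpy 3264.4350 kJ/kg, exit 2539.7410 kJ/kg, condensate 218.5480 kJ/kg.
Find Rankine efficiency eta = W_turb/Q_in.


W = 724.6940 kJ/kg
Q_in = 3045.8870 kJ/kg
eta = 0.2379 = 23.7925%

eta = 23.7925%


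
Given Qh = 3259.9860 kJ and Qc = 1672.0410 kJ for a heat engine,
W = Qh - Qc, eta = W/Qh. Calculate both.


W = 3259.9860 - 1672.0410 = 1587.9450 kJ
eta = 1587.9450 / 3259.9860 = 0.4871 = 48.7102%

W = 1587.9450 kJ, eta = 48.7102%


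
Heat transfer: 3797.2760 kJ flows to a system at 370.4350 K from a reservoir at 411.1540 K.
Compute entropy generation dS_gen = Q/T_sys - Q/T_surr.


dS_sys = 3797.2760/370.4350 = 10.2509 kJ/K
dS_surr = -3797.2760/411.1540 = -9.2357 kJ/K
dS_gen = 10.2509 - 9.2357 = 1.0152 kJ/K (irreversible)

dS_gen = 1.0152 kJ/K, irreversible


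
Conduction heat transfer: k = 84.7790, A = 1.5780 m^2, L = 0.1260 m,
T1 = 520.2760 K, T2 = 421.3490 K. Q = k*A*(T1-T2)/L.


dT = 98.9270 K
Q = 84.7790 * 1.5780 * 98.9270 / 0.1260 = 105036.3405 W

105036.3405 W


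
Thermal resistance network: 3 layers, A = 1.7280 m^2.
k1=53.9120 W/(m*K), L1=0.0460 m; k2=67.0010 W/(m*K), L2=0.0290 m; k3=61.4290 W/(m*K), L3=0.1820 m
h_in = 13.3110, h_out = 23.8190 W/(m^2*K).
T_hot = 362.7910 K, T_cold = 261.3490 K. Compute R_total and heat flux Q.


R_conv_in = 1/(13.3110*1.7280) = 0.0435
R_1 = 0.0460/(53.9120*1.7280) = 0.0005
R_2 = 0.0290/(67.0010*1.7280) = 0.0003
R_3 = 0.1820/(61.4290*1.7280) = 0.0017
R_conv_out = 1/(23.8190*1.7280) = 0.0243
R_total = 0.0702 K/W
Q = 101.4420 / 0.0702 = 1444.4192 W

R_total = 0.0702 K/W, Q = 1444.4192 W


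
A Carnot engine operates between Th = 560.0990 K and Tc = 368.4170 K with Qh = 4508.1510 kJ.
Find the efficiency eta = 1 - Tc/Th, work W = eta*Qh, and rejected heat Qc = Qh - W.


eta = 1 - 368.4170/560.0990 = 0.3422
W = 0.3422 * 4508.1510 = 1542.8190 kJ
Qc = 4508.1510 - 1542.8190 = 2965.3320 kJ

eta = 34.2229%, W = 1542.8190 kJ, Qc = 2965.3320 kJ


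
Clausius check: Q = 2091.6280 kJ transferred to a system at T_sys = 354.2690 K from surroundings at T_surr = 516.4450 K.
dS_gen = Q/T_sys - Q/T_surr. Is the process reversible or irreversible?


dS_sys = 2091.6280/354.2690 = 5.9041 kJ/K
dS_surr = -2091.6280/516.4450 = -4.0500 kJ/K
dS_gen = 5.9041 - 4.0500 = 1.8540 kJ/K (irreversible)

dS_gen = 1.8540 kJ/K, irreversible


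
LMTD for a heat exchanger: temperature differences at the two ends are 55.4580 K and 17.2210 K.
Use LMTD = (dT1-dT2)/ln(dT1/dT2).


dT1/dT2 = 3.2204
ln(dT1/dT2) = 1.1695
LMTD = 38.2370 / 1.1695 = 32.6953 K

32.6953 K


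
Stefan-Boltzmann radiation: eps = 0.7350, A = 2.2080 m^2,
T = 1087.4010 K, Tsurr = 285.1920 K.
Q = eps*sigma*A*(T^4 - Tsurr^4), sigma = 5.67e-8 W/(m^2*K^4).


T^4 = 1.3982e+12
Tsurr^4 = 6.6153e+09
Q = 0.7350 * 5.67e-8 * 2.2080 * 1.3916e+12 = 128046.7849 W

128046.7849 W


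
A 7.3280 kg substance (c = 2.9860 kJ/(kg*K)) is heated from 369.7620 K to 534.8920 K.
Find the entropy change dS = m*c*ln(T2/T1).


T2/T1 = 1.4466
ln(T2/T1) = 0.3692
dS = 7.3280 * 2.9860 * 0.3692 = 8.0787 kJ/K

8.0787 kJ/K


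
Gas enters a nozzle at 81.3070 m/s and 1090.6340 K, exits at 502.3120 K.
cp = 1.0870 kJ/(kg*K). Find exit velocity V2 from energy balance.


dT = 588.3220 K
2*cp*1000*dT = 1279012.0280
V1^2 = 6610.8282
V2 = sqrt(1285622.8562) = 1133.8531 m/s

1133.8531 m/s


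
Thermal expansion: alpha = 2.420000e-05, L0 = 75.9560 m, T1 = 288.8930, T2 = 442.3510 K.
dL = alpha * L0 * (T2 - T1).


dT = 153.4580 K
dL = 2.420000e-05 * 75.9560 * 153.4580 = 0.282077 m
L_final = 76.238077 m

dL = 0.282077 m


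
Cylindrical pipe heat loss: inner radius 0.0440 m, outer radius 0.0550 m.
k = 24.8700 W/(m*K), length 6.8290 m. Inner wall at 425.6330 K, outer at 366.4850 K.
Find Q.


dT = 59.1480 K
ln(ro/ri) = 0.2231
Q = 2*pi*24.8700*6.8290*59.1480 / 0.2231 = 282858.0154 W

282858.0154 W


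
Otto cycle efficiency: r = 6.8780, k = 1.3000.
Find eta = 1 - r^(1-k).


r^(k-1) = 1.7834
eta = 1 - 1/1.7834 = 0.4393 = 43.9260%

43.9260%


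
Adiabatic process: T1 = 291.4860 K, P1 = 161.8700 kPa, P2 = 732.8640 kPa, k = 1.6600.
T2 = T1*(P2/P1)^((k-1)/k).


(k-1)/k = 0.3976
(P2/P1)^exp = 1.8229
T2 = 291.4860 * 1.8229 = 531.3493 K

531.3493 K


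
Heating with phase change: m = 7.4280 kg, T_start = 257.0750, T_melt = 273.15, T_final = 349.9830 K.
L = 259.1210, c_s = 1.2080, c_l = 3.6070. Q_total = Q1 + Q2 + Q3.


Q1 (sensible, solid) = 7.4280 * 1.2080 * 16.0750 = 144.2414 kJ
Q2 (latent) = 7.4280 * 259.1210 = 1924.7508 kJ
Q3 (sensible, liquid) = 7.4280 * 3.6070 * 76.8330 = 2058.5709 kJ
Q_total = 4127.5630 kJ

4127.5630 kJ


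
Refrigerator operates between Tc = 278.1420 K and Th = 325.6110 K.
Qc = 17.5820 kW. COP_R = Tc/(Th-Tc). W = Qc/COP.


COP = 278.1420 / 47.4690 = 5.8594
W = 17.5820 / 5.8594 = 3.0006 kW

COP = 5.8594, W = 3.0006 kW


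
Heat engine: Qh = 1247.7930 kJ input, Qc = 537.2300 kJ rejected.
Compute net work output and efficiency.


W = 1247.7930 - 537.2300 = 710.5630 kJ
eta = 710.5630 / 1247.7930 = 0.5695 = 56.9456%

W = 710.5630 kJ, eta = 56.9456%


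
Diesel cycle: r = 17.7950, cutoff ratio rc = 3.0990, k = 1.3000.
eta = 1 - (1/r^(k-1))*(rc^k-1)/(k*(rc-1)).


r^(k-1) = 2.3719
rc^k = 4.3510
eta = 0.4822 = 48.2241%

48.2241%


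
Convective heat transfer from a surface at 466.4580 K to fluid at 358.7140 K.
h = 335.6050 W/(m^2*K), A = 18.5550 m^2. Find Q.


dT = 107.7440 K
Q = 335.6050 * 18.5550 * 107.7440 = 670938.1331 W

670938.1331 W


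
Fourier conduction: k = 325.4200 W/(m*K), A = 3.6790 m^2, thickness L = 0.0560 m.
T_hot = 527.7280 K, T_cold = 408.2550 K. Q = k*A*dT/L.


dT = 119.4730 K
Q = 325.4200 * 3.6790 * 119.4730 / 0.0560 = 2554205.1172 W

2554205.1172 W


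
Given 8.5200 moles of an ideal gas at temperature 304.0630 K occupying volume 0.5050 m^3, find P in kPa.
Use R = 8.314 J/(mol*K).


P = nRT/V = 8.5200 * 8.314 * 304.0630 / 0.5050
= 21538.3877 / 0.5050 = 42650.2728 Pa = 42.6503 kPa

42.6503 kPa


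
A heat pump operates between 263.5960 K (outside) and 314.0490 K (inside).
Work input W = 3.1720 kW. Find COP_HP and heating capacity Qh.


COP = 314.0490 / 50.4530 = 6.2246
Qh = 6.2246 * 3.1720 = 19.7444 kW

COP = 6.2246, Qh = 19.7444 kW


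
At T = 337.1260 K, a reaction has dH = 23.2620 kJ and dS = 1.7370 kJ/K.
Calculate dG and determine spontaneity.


T*dS = 337.1260 * 1.7370 = 585.5879 kJ
dG = 23.2620 - 585.5879 = -562.3259 kJ (spontaneous)

dG = -562.3259 kJ, spontaneous


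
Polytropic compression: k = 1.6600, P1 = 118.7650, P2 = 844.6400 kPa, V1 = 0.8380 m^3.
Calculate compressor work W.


(k-1)/k = 0.3976
(P2/P1)^exp = 2.1814
W = 2.5152 * 118.7650 * 0.8380 * (2.1814 - 1) = 295.7351 kJ

295.7351 kJ


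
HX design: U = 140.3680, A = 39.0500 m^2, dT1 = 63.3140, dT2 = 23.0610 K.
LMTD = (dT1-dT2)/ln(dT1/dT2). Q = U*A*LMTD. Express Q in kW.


LMTD = 39.8559 K
Q = 140.3680 * 39.0500 * 39.8559 = 218464.9069 W = 218.4649 kW

218.4649 kW


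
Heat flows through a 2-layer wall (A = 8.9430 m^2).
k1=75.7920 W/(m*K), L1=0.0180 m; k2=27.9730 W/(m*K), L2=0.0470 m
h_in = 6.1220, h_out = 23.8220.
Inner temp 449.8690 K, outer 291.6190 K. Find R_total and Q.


R_conv_in = 1/(6.1220*8.9430) = 0.0183
R_1 = 0.0180/(75.7920*8.9430) = 2.6556e-05
R_2 = 0.0470/(27.9730*8.9430) = 0.0002
R_conv_out = 1/(23.8220*8.9430) = 0.0047
R_total = 0.0232 K/W
Q = 158.2500 / 0.0232 = 6828.9082 W

R_total = 0.0232 K/W, Q = 6828.9082 W


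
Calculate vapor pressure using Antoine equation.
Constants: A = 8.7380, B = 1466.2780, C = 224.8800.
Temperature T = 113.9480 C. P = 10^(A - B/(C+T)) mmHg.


C+T = 338.8280
B/(C+T) = 4.3275
log10(P) = 8.7380 - 4.3275 = 4.4105
P = 10^4.4105 = 25733.5974 mmHg

25733.5974 mmHg


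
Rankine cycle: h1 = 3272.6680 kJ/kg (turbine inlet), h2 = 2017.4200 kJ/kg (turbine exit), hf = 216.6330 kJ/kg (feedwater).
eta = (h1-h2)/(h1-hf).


W = 1255.2480 kJ/kg
Q_in = 3056.0350 kJ/kg
eta = 0.4107 = 41.0744%

eta = 41.0744%


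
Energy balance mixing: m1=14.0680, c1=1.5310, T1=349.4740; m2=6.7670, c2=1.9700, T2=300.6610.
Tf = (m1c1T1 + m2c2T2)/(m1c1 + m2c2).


num = 11535.1175
den = 34.8691
Tf = 330.8120 K

330.8120 K


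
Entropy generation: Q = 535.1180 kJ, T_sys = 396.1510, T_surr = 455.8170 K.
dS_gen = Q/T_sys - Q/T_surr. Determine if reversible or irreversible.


dS_sys = 535.1180/396.1510 = 1.3508 kJ/K
dS_surr = -535.1180/455.8170 = -1.1740 kJ/K
dS_gen = 1.3508 - 1.1740 = 0.1768 kJ/K (irreversible)

dS_gen = 0.1768 kJ/K, irreversible


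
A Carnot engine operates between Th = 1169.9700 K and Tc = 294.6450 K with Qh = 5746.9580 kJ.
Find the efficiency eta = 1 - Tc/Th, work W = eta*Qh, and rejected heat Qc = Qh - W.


eta = 1 - 294.6450/1169.9700 = 0.7482
W = 0.7482 * 5746.9580 = 4299.6453 kJ
Qc = 5746.9580 - 4299.6453 = 1447.3127 kJ

eta = 74.8160%, W = 4299.6453 kJ, Qc = 1447.3127 kJ


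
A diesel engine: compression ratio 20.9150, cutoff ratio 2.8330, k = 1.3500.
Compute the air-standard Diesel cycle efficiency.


r^(k-1) = 2.8984
rc^k = 4.0788
eta = 0.5707 = 57.0735%

57.0735%


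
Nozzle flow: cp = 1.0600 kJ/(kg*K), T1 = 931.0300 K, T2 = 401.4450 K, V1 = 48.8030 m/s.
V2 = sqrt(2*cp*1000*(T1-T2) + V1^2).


dT = 529.5850 K
2*cp*1000*dT = 1122720.2000
V1^2 = 2381.7328
V2 = sqrt(1125101.9328) = 1060.7082 m/s

1060.7082 m/s


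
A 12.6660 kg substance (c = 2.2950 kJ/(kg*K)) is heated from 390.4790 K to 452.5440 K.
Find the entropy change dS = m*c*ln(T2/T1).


T2/T1 = 1.1589
ln(T2/T1) = 0.1475
dS = 12.6660 * 2.2950 * 0.1475 = 4.2879 kJ/K

4.2879 kJ/K


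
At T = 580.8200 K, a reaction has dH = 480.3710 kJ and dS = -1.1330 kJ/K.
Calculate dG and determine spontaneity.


T*dS = 580.8200 * -1.1330 = -658.0691 kJ
dG = 480.3710 + 658.0691 = 1138.4401 kJ (non-spontaneous)

dG = 1138.4401 kJ, non-spontaneous


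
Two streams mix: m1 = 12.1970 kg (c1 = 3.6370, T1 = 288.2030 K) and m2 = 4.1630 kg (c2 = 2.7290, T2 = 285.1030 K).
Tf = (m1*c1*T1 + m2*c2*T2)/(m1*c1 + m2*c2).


num = 16023.8319
den = 55.7213
Tf = 287.5710 K

287.5710 K


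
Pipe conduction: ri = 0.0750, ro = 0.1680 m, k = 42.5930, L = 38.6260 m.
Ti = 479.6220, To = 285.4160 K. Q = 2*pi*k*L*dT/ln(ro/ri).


dT = 194.2060 K
ln(ro/ri) = 0.8065
Q = 2*pi*42.5930*38.6260*194.2060 / 0.8065 = 2489253.3637 W

2489253.3637 W
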